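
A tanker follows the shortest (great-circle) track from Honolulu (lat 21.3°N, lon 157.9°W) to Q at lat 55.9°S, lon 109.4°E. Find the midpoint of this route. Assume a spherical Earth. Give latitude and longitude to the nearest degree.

Convert each endpoint to a unit vector on the sphere (x = cos φ cos λ, y = cos φ sin λ, z = sin φ).
The central angle between the endpoints is δ = arccos(p₁·p₂) ≈ 1.902 rad (109.0°).
Interpolate at f = 1/2 with slerp weights a = sin((1−f)δ)/sin δ ≈ 0.861, b = sin(fδ)/sin δ ≈ 0.861.
p = a·p₁ + b·p₂ ≈ (-0.903, 0.153, -0.400); φ = arcsin(p_z) ≈ -23.59°, λ = atan2(p_y, p_x) ≈ 170.36°.

≈ lat 24°S, lon 170°E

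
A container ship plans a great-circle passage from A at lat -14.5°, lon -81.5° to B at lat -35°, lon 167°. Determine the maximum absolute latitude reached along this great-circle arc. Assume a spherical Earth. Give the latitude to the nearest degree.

The great circle lies in the plane with unit normal n̂ = (p₁ × p₂)/|p₁ × p₂|.
Here n̂_z ≈ -0.746; the vertex latitude is φ_max = arccos|n̂_z| ≈ 41.8°.
Check via Clairaut: cos φ_max = |cos φ₁| · sin C = cos(14.5°)·sin(129.6°) ≈ 0.746, again giving ≈ 41.8°.

≈ -42°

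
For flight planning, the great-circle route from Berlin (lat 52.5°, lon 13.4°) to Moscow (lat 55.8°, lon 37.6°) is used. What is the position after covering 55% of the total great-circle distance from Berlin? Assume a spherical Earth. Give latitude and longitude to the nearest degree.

≈ lat 55°, lon 26°

Write both endpoints as unit vectors p₁, p₂ with components (cos φ cos λ, cos φ sin λ, sin φ).
The central angle between the endpoints is δ = arccos(p₁·p₂) ≈ 0.253 rad (14.5°).
Interpolate at f = 0.55 with slerp weights a = sin((1−f)δ)/sin δ ≈ 0.454, b = sin(fδ)/sin δ ≈ 0.554.
p = a·p₁ + b·p₂ ≈ (0.516, 0.254, 0.818); φ = arcsin(p_z) ≈ 54.92°, λ = atan2(p_y, p_x) ≈ 26.24°.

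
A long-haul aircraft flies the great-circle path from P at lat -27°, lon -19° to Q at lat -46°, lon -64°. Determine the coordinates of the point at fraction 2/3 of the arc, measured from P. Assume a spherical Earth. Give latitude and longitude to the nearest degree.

The haversine formula gives a central angle δ ≈ 0.701 rad (40.2°) between the endpoints.
Interpolate at f = 2/3 with slerp weights a = sin((1−f)δ)/sin δ ≈ 0.359, b = sin(fδ)/sin δ ≈ 0.698.
p = a·p₁ + b·p₂ ≈ (0.515, -0.540, -0.665); φ = arcsin(p_z) ≈ -41.71°, λ = atan2(p_y, p_x) ≈ -46.36°.

≈ lat -42°, lon -46°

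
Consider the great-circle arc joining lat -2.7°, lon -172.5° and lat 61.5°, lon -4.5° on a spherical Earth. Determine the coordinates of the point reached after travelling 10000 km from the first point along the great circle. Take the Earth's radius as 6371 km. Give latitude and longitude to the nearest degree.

The haversine formula gives a central angle δ ≈ 2.103 rad (120.5°) between the endpoints. The total great-circle distance is δ·R ≈ 2.103 × 6371 ≈ 13400 km, so the target fraction is f = 10000/13400 ≈ 0.746.
Interpolate at f ≈ 0.746 with slerp weights a = sin((1−f)δ)/sin δ ≈ 0.590, b = sin(fδ)/sin δ ≈ 1.161.
p = a·p₁ + b·p₂ ≈ (-0.033, -0.120, 0.992); φ = arcsin(p_z) ≈ 82.83°, λ = atan2(p_y, p_x) ≈ -105.12°.

≈ lat 83°, lon -105°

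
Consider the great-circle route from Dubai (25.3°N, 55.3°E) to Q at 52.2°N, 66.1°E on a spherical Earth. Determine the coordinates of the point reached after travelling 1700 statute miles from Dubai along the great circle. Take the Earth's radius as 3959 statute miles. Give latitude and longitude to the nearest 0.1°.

≈ 48.9°N, 64.2°E

Convert each endpoint to a unit vector on the sphere (x = cos φ cos λ, y = cos φ sin λ, z = sin φ).
The central angle between the endpoints is δ = arccos(p₁·p₂) ≈ 0.491 rad (28.1°). The total great-circle distance is δ·R ≈ 0.491 × 3959 ≈ 1943 mi, so the target fraction is f = 1700/1943 ≈ 0.875.
Interpolate at f ≈ 0.875 with slerp weights a = sin((1−f)δ)/sin δ ≈ 0.130, b = sin(fδ)/sin δ ≈ 0.883.
p = a·p₁ + b·p₂ ≈ (0.286, 0.592, 0.754); φ = arcsin(p_z) ≈ 48.90°, λ = atan2(p_y, p_x) ≈ 64.18°.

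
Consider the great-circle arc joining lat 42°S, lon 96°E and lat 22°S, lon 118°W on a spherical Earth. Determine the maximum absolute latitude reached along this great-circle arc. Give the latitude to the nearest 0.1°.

The great circle lies in the plane with unit normal n̂ = (p₁ × p₂)/|p₁ × p₂|.
Here n̂_z ≈ +0.407; the vertex latitude is φ_max = arccos|n̂_z| ≈ 66.0°.

≈ 66.0°S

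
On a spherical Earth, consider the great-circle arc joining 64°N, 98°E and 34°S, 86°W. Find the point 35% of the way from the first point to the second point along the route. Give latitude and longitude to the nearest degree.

Convert each endpoint to a unit vector on the sphere (x = cos φ cos λ, y = cos φ sin λ, z = sin φ).
The central angle between the endpoints is δ = arccos(p₁·p₂) ≈ 2.616 rad (149.9°).
Interpolate at f = 0.35 with slerp weights a = sin((1−f)δ)/sin δ ≈ 1.977, b = sin(fδ)/sin δ ≈ 1.581.
p = a·p₁ + b·p₂ ≈ (-0.029, -0.449, 0.893); φ = arcsin(p_z) ≈ 63.24°, λ = atan2(p_y, p_x) ≈ -93.72°.

≈ 63°N, 94°W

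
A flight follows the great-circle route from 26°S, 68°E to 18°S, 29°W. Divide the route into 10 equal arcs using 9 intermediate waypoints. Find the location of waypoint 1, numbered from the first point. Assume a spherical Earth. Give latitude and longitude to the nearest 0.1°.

Write both endpoints as unit vectors p₁, p₂ with components (cos φ cos λ, cos φ sin λ, sin φ).
The central angle between the endpoints is δ = arccos(p₁·p₂) ≈ 1.540 rad (88.2°).
Interpolate at f = 1/10 with slerp weights a = sin((1−f)δ)/sin δ ≈ 0.983, b = sin(fδ)/sin δ ≈ 0.153.
p = a·p₁ + b·p₂ ≈ (0.459, 0.749, -0.478); φ = arcsin(p_z) ≈ -28.59°, λ = atan2(p_y, p_x) ≈ 58.51°.

≈ 28.6°S, 58.5°E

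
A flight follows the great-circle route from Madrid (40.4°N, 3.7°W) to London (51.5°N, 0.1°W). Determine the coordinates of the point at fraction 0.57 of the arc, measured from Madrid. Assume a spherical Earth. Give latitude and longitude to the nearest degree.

≈ (47°N, 2°W)

From cos δ = sin φ₁ sin φ₂ + cos φ₁ cos φ₂ cos Δλ, the central angle is δ ≈ 0.199 rad (11.4°).
Interpolate at f = 0.57 with slerp weights a = sin((1−f)δ)/sin δ ≈ 0.432, b = sin(fδ)/sin δ ≈ 0.573.
p = a·p₁ + b·p₂ ≈ (0.685, -0.022, 0.728); φ = arcsin(p_z) ≈ 46.74°, λ = atan2(p_y, p_x) ≈ -1.83°.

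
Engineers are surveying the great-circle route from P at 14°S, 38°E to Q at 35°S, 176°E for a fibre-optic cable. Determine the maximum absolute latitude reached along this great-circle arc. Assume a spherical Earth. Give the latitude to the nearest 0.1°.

≈ 53.4°S

The great circle lies in the plane with unit normal n̂ = (p₁ × p₂)/|p₁ × p₂|.
Here n̂_z ≈ +0.596; the vertex latitude is φ_max = arccos|n̂_z| ≈ 53.4°.
Check via Clairaut: cos φ_max = |cos φ₁| · sin C = cos(14.0°)·sin(142.1°) ≈ 0.596, again giving ≈ 53.4°.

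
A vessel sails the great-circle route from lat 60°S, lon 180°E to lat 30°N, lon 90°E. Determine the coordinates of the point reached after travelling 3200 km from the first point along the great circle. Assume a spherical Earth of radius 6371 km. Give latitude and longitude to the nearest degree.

Convert each endpoint to a unit vector on the sphere (x = cos φ cos λ, y = cos φ sin λ, z = sin φ).
The central angle between the endpoints is δ = arccos(p₁·p₂) ≈ 2.019 rad (115.7°). The total great-circle distance is δ·R ≈ 2.019 × 6371 ≈ 12861 km, so the target fraction is f = 3200/12861 ≈ 0.249.
Interpolate at f ≈ 0.249 with slerp weights a = sin((1−f)δ)/sin δ ≈ 1.108, b = sin(fδ)/sin δ ≈ 0.534.
p = a·p₁ + b·p₂ ≈ (-0.554, 0.463, -0.692); φ = arcsin(p_z) ≈ -43.81°, λ = atan2(p_y, p_x) ≈ 140.14°.

≈ lat 44°S, lon 140°E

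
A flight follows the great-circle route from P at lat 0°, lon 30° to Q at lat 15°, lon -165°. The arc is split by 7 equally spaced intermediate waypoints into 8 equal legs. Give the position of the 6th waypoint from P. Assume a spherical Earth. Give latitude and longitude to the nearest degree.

≈ lat 39°, lon 159°

The haversine formula gives a central angle δ ≈ 2.773 rad (158.9°) between the endpoints.
Interpolate at f = 6/8 with slerp weights a = sin((1−f)δ)/sin δ ≈ 1.776, b = sin(fδ)/sin δ ≈ 2.426.
p = a·p₁ + b·p₂ ≈ (-0.726, 0.282, 0.628); φ = arcsin(p_z) ≈ 38.90°, λ = atan2(p_y, p_x) ≈ 158.79°.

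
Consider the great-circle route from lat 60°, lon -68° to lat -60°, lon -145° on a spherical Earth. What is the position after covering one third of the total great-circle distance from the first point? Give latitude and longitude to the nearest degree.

≈ lat 21°, lon -99°

From cos δ = sin φ₁ sin φ₂ + cos φ₁ cos φ₂ cos Δλ, the central angle is δ ≈ 2.337 rad (133.9°).
Interpolate at f = 1/3 with slerp weights a = sin((1−f)δ)/sin δ ≈ 1.388, b = sin(fδ)/sin δ ≈ 0.976.
p = a·p₁ + b·p₂ ≈ (-0.140, -0.923, 0.357); φ = arcsin(p_z) ≈ 20.94°, λ = atan2(p_y, p_x) ≈ -98.59°.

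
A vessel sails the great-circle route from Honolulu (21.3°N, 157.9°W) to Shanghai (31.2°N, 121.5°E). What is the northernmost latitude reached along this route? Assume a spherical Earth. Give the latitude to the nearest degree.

≈ 34°N

The great circle lies in the plane with unit normal n̂ = (p₁ × p₂)/|p₁ × p₂|.
Here n̂_z ≈ -0.829; the vertex latitude is φ_max = arccos|n̂_z| ≈ 34.0°.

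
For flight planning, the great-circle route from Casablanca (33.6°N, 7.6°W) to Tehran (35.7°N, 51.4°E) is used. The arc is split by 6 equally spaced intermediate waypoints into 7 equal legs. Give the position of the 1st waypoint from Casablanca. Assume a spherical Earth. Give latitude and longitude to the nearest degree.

Convert each endpoint to a unit vector on the sphere (x = cos φ cos λ, y = cos φ sin λ, z = sin φ).
The central angle between the endpoints is δ = arccos(p₁·p₂) ≈ 0.835 rad (47.8°).
Interpolate at f = 1/7 with slerp weights a = sin((1−f)δ)/sin δ ≈ 0.885, b = sin(fδ)/sin δ ≈ 0.161.
p = a·p₁ + b·p₂ ≈ (0.812, 0.004, 0.584); φ = arcsin(p_z) ≈ 35.70°, λ = atan2(p_y, p_x) ≈ 0.31°.

≈ 36°N, 0°E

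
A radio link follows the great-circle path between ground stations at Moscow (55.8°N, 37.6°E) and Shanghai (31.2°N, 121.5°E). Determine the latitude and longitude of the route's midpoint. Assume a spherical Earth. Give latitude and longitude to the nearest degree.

≈ 51°N, 90°E

Write both endpoints as unit vectors p₁, p₂ with components (cos φ cos λ, cos φ sin λ, sin φ).
The central angle between the endpoints is δ = arccos(p₁·p₂) ≈ 1.071 rad (61.3°).
Interpolate at f = 1/2 with slerp weights a = sin((1−f)δ)/sin δ ≈ 0.581, b = sin(fδ)/sin δ ≈ 0.581.
p = a·p₁ + b·p₂ ≈ (-0.001, 0.623, 0.782); φ = arcsin(p_z) ≈ 51.44°, λ = atan2(p_y, p_x) ≈ 90.09°.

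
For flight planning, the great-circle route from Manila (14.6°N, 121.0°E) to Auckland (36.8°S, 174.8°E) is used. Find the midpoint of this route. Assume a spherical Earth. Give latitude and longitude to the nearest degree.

Write both endpoints as unit vectors p₁, p₂ with components (cos φ cos λ, cos φ sin λ, sin φ).
The central angle between the endpoints is δ = arccos(p₁·p₂) ≈ 1.259 rad (72.1°).
Interpolate at f = 1/2 with slerp weights a = sin((1−f)δ)/sin δ ≈ 0.619, b = sin(fδ)/sin δ ≈ 0.619.
p = a·p₁ + b·p₂ ≈ (-0.802, 0.558, -0.215); φ = arcsin(p_z) ≈ -12.39°, λ = atan2(p_y, p_x) ≈ 145.16°.

≈ 12°S, 145°E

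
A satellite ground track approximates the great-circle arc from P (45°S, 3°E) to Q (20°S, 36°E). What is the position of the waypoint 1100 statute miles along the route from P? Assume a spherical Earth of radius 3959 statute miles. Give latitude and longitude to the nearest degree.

≈ (35°S, 20°E)

The haversine formula gives a central angle δ ≈ 0.645 rad (37.0°) between the endpoints. The total great-circle distance is δ·R ≈ 0.645 × 3959 ≈ 2553 mi, so the target fraction is f = 1100/2553 ≈ 0.431.
Interpolate at f ≈ 0.431 with slerp weights a = sin((1−f)δ)/sin δ ≈ 0.597, b = sin(fδ)/sin δ ≈ 0.456.
p = a·p₁ + b·p₂ ≈ (0.768, 0.274, -0.578); φ = arcsin(p_z) ≈ -35.33°, λ = atan2(p_y, p_x) ≈ 19.63°.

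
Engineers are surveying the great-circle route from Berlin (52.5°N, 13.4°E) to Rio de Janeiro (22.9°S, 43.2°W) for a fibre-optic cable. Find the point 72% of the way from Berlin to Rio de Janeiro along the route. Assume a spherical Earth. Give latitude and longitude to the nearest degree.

The haversine formula gives a central angle δ ≈ 1.571 rad (90.0°) between the endpoints.
Interpolate at f = 0.72 with slerp weights a = sin((1−f)δ)/sin δ ≈ 0.426, b = sin(fδ)/sin δ ≈ 0.905.
p = a·p₁ + b·p₂ ≈ (0.860, -0.511, -0.014); φ = arcsin(p_z) ≈ -0.82°, λ = atan2(p_y, p_x) ≈ -30.70°.

≈ 1°S, 31°W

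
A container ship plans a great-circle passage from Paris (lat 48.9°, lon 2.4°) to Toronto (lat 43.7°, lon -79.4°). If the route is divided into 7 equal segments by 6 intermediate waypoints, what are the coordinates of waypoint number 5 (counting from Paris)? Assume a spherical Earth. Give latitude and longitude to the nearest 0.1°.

≈ lat 51.3°, lon -59.4°

Write both endpoints as unit vectors p₁, p₂ with components (cos φ cos λ, cos φ sin λ, sin φ).
The central angle between the endpoints is δ = arccos(p₁·p₂) ≈ 0.942 rad (54.0°).
Interpolate at f = 5/7 with slerp weights a = sin((1−f)δ)/sin δ ≈ 0.329, b = sin(fδ)/sin δ ≈ 0.771.
p = a·p₁ + b·p₂ ≈ (0.318, -0.539, 0.780); φ = arcsin(p_z) ≈ 51.27°, λ = atan2(p_y, p_x) ≈ -59.41°.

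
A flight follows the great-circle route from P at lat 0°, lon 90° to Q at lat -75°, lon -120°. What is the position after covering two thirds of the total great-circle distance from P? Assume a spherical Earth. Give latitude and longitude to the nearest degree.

Write both endpoints as unit vectors p₁, p₂ with components (cos φ cos λ, cos φ sin λ, sin φ).
The central angle between the endpoints is δ = arccos(p₁·p₂) ≈ 1.797 rad (103.0°).
Interpolate at f = 2/3 with slerp weights a = sin((1−f)δ)/sin δ ≈ 0.578, b = sin(fδ)/sin δ ≈ 0.956.
p = a·p₁ + b·p₂ ≈ (-0.124, 0.364, -0.923); φ = arcsin(p_z) ≈ -67.37°, λ = atan2(p_y, p_x) ≈ 108.75°.

≈ lat -67°, lon 109°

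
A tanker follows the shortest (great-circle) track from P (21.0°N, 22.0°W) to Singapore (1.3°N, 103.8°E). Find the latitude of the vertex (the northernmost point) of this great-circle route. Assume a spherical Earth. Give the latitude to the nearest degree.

≈ 26°N

The great circle lies in the plane with unit normal n̂ = (p₁ × p₂)/|p₁ × p₂|.
Here n̂_z ≈ +0.898; the vertex latitude is φ_max = arccos|n̂_z| ≈ 26.1°.
Check via Clairaut: cos φ_max = |cos φ₁| · sin C = cos(21.0°)·sin(74.1°) ≈ 0.898, again giving ≈ 26.1°.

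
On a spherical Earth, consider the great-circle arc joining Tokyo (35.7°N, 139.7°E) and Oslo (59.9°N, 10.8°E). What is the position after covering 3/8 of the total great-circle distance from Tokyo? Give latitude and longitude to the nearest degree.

≈ 60°N, 117°E

Convert each endpoint to a unit vector on the sphere (x = cos φ cos λ, y = cos φ sin λ, z = sin φ).
The central angle between the endpoints is δ = arccos(p₁·p₂) ≈ 1.319 rad (75.6°).
Interpolate at f = 3/8 with slerp weights a = sin((1−f)δ)/sin δ ≈ 0.758, b = sin(fδ)/sin δ ≈ 0.490.
p = a·p₁ + b·p₂ ≈ (-0.228, 0.444, 0.866); φ = arcsin(p_z) ≈ 60.04°, λ = atan2(p_y, p_x) ≈ 117.17°.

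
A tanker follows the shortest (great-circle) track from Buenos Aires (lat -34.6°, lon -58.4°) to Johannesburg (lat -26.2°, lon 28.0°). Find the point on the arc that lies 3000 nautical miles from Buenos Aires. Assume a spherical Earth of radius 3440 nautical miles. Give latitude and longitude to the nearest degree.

≈ lat -36°, lon 4°

Write both endpoints as unit vectors p₁, p₂ with components (cos φ cos λ, cos φ sin λ, sin φ).
The central angle between the endpoints is δ = arccos(p₁·p₂) ≈ 1.269 rad (72.7°). The total great-circle distance is δ·R ≈ 1.269 × 3440 ≈ 4366 nmi, so the target fraction is f = 3000/4366 ≈ 0.687.
Interpolate at f ≈ 0.687 with slerp weights a = sin((1−f)δ)/sin δ ≈ 0.405, b = sin(fδ)/sin δ ≈ 0.802.
p = a·p₁ + b·p₂ ≈ (0.810, 0.054, -0.584); φ = arcsin(p_z) ≈ -35.73°, λ = atan2(p_y, p_x) ≈ 3.80°.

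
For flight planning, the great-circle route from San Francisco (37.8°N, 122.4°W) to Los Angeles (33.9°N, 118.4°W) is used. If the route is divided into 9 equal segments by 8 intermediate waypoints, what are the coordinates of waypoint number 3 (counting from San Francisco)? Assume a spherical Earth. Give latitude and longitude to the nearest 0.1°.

Write both endpoints as unit vectors p₁, p₂ with components (cos φ cos λ, cos φ sin λ, sin φ).
The central angle between the endpoints is δ = arccos(p₁·p₂) ≈ 0.088 rad (5.1°).
Interpolate at f = 3/9 with slerp weights a = sin((1−f)δ)/sin δ ≈ 0.667, b = sin(fδ)/sin δ ≈ 0.334.
p = a·p₁ + b·p₂ ≈ (-0.414, -0.689, 0.595); φ = arcsin(p_z) ≈ 36.51°, λ = atan2(p_y, p_x) ≈ -121.02°.

≈ (36.5°N, 121.0°W)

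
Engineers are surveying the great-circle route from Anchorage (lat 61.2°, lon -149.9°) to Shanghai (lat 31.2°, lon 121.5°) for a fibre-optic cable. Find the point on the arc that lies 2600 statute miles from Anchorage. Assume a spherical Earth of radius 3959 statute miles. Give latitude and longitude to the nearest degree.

Write both endpoints as unit vectors p₁, p₂ with components (cos φ cos λ, cos φ sin λ, sin φ).
The central angle between the endpoints is δ = arccos(p₁·p₂) ≈ 1.088 rad (62.4°). The total great-circle distance is δ·R ≈ 1.088 × 3959 ≈ 4308 mi, so the target fraction is f = 2600/4308 ≈ 0.603.
Interpolate at f ≈ 0.603 with slerp weights a = sin((1−f)δ)/sin δ ≈ 0.472, b = sin(fδ)/sin δ ≈ 0.689.
p = a·p₁ + b·p₂ ≈ (-0.505, 0.389, 0.771); φ = arcsin(p_z) ≈ 50.43°, λ = atan2(p_y, p_x) ≈ 142.41°.

≈ lat 50°, lon 142°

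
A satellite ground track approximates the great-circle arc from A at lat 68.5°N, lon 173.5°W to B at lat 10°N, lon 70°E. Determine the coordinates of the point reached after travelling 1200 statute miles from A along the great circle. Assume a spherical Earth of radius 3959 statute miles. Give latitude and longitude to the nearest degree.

From cos δ = sin φ₁ sin φ₂ + cos φ₁ cos φ₂ cos Δλ, the central angle is δ ≈ 1.570 rad (90.0°). The total great-circle distance is δ·R ≈ 1.570 × 3959 ≈ 6217 mi, so the target fraction is f = 1200/6217 ≈ 0.193.
Interpolate at f ≈ 0.193 with slerp weights a = sin((1−f)δ)/sin δ ≈ 0.954, b = sin(fδ)/sin δ ≈ 0.298.
p = a·p₁ + b·p₂ ≈ (-0.247, 0.237, 0.940); φ = arcsin(p_z) ≈ 70.00°, λ = atan2(p_y, p_x) ≈ 136.22°.

≈ lat 70°N, lon 136°E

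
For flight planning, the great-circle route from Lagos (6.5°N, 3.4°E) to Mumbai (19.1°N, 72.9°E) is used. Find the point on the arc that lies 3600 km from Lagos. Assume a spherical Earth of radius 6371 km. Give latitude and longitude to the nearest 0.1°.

≈ 15.1°N, 35.2°E

The haversine formula gives a central angle δ ≈ 1.196 rad (68.5°) between the endpoints. The total great-circle distance is δ·R ≈ 1.196 × 6371 ≈ 7621 km, so the target fraction is f = 3600/7621 ≈ 0.472.
Interpolate at f ≈ 0.472 with slerp weights a = sin((1−f)δ)/sin δ ≈ 0.634, b = sin(fδ)/sin δ ≈ 0.575.
p = a·p₁ + b·p₂ ≈ (0.789, 0.557, 0.260); φ = arcsin(p_z) ≈ 15.07°, λ = atan2(p_y, p_x) ≈ 35.23°.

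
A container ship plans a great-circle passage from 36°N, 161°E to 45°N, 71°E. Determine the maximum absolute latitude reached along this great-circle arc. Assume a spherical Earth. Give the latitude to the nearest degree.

≈ 51°N

The great circle lies in the plane with unit normal n̂ = (p₁ × p₂)/|p₁ × p₂|.
Here n̂_z ≈ -0.629; the vertex latitude is φ_max = arccos|n̂_z| ≈ 51.0°.
Check via Clairaut: cos φ_max = |cos φ₁| · sin C = cos(36.0°)·sin(51.0°) ≈ 0.629, again giving ≈ 51.0°.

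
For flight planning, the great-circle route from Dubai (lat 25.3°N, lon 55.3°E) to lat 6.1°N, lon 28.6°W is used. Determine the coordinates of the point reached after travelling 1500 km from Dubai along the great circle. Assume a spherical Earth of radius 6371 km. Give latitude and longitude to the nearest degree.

Write both endpoints as unit vectors p₁, p₂ with components (cos φ cos λ, cos φ sin λ, sin φ).
The central angle between the endpoints is δ = arccos(p₁·p₂) ≈ 1.429 rad (81.9°). The total great-circle distance is δ·R ≈ 1.429 × 6371 ≈ 9107 km, so the target fraction is f = 1500/9107 ≈ 0.165.
Interpolate at f ≈ 0.165 with slerp weights a = sin((1−f)δ)/sin δ ≈ 0.939, b = sin(fδ)/sin δ ≈ 0.236.
p = a·p₁ + b·p₂ ≈ (0.689, 0.586, 0.426); φ = arcsin(p_z) ≈ 25.24°, λ = atan2(p_y, p_x) ≈ 40.38°.

≈ lat 25°N, lon 40°E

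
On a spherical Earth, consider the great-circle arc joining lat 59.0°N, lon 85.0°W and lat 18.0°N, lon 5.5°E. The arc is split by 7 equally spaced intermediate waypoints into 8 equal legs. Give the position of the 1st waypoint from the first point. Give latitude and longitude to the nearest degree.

Convert each endpoint to a unit vector on the sphere (x = cos φ cos λ, y = cos φ sin λ, z = sin φ).
The central angle between the endpoints is δ = arccos(p₁·p₂) ≈ 1.307 rad (74.9°).
Interpolate at f = 1/8 with slerp weights a = sin((1−f)δ)/sin δ ≈ 0.943, b = sin(fδ)/sin δ ≈ 0.168.
p = a·p₁ + b·p₂ ≈ (0.202, -0.468, 0.860); φ = arcsin(p_z) ≈ 59.34°, λ = atan2(p_y, p_x) ≈ -66.69°.

≈ lat 59°N, lon 67°W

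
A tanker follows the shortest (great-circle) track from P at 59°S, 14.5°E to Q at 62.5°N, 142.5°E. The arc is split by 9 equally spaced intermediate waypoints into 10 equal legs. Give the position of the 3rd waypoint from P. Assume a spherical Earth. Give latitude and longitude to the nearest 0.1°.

Write both endpoints as unit vectors p₁, p₂ with components (cos φ cos λ, cos φ sin λ, sin φ).
The central angle between the endpoints is δ = arccos(p₁·p₂) ≈ 2.706 rad (155.1°).
Interpolate at f = 3/10 with slerp weights a = sin((1−f)δ)/sin δ ≈ 2.248, b = sin(fδ)/sin δ ≈ 1.721.
p = a·p₁ + b·p₂ ≈ (0.491, 0.774, -0.401); φ = arcsin(p_z) ≈ -23.64°, λ = atan2(p_y, p_x) ≈ 57.61°.

≈ 23.6°S, 57.6°E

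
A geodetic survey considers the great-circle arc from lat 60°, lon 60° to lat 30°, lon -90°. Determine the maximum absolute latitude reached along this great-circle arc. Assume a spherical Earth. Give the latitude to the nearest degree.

≈ 77°

The great circle lies in the plane with unit normal n̂ = (p₁ × p₂)/|p₁ × p₂|.
Here n̂_z ≈ -0.217; the vertex latitude is φ_max = arccos|n̂_z| ≈ 77.5°.
Check via Clairaut: cos φ_max = |cos φ₁| · sin C = cos(60.0°)·sin(25.7°) ≈ 0.217, again giving ≈ 77.5°.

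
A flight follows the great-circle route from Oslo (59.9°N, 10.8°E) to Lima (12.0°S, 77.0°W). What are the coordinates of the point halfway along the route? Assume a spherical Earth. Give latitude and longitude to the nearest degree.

≈ (30°N, 50°W)

From cos δ = sin φ₁ sin φ₂ + cos φ₁ cos φ₂ cos Δλ, the central angle is δ ≈ 1.733 rad (99.3°).
Interpolate at f = 1/2 with slerp weights a = sin((1−f)δ)/sin δ ≈ 0.772, b = sin(fδ)/sin δ ≈ 0.772.
p = a·p₁ + b·p₂ ≈ (0.550, -0.663, 0.507); φ = arcsin(p_z) ≈ 30.49°, λ = atan2(p_y, p_x) ≈ -50.32°.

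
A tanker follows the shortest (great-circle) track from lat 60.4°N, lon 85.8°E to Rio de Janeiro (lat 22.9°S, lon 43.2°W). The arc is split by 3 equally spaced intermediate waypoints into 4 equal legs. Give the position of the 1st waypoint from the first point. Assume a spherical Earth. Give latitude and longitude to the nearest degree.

≈ lat 57°N, lon 21°E

From cos δ = sin φ₁ sin φ₂ + cos φ₁ cos φ₂ cos Δλ, the central angle is δ ≈ 2.246 rad (128.7°).
Interpolate at f = 1/4 with slerp weights a = sin((1−f)δ)/sin δ ≈ 1.272, b = sin(fδ)/sin δ ≈ 0.682.
p = a·p₁ + b·p₂ ≈ (0.504, 0.197, 0.841); φ = arcsin(p_z) ≈ 57.25°, λ = atan2(p_y, p_x) ≈ 21.35°.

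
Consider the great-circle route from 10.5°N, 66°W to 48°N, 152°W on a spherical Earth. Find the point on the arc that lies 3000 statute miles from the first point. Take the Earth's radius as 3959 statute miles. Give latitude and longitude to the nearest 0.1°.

Write both endpoints as unit vectors p₁, p₂ with components (cos φ cos λ, cos φ sin λ, sin φ).
The central angle between the endpoints is δ = arccos(p₁·p₂) ≈ 1.388 rad (79.6°). The total great-circle distance is δ·R ≈ 1.388 × 3959 ≈ 5497 mi, so the target fraction is f = 3000/5497 ≈ 0.546.
Interpolate at f ≈ 0.546 with slerp weights a = sin((1−f)δ)/sin δ ≈ 0.600, b = sin(fδ)/sin δ ≈ 0.699.
p = a·p₁ + b·p₂ ≈ (-0.173, -0.758, 0.629); φ = arcsin(p_z) ≈ 38.95°, λ = atan2(p_y, p_x) ≈ -102.86°.

≈ 39.0°N, 102.9°W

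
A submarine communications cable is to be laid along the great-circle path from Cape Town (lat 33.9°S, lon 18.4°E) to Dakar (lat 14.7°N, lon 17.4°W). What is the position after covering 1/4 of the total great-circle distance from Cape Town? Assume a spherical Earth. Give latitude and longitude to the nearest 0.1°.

≈ lat 22.3°S, lon 7.9°E

From cos δ = sin φ₁ sin φ₂ + cos φ₁ cos φ₂ cos Δλ, the central angle is δ ≈ 1.036 rad (59.4°).
Interpolate at f = 1/4 with slerp weights a = sin((1−f)δ)/sin δ ≈ 0.815, b = sin(fδ)/sin δ ≈ 0.298.
p = a·p₁ + b·p₂ ≈ (0.917, 0.127, -0.379); φ = arcsin(p_z) ≈ -22.27°, λ = atan2(p_y, p_x) ≈ 7.91°.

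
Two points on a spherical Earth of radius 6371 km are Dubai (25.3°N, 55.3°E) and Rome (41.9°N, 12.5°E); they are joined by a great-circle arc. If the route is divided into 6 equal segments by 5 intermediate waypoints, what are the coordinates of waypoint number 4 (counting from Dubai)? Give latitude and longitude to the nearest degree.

≈ 38°N, 29°E

Write both endpoints as unit vectors p₁, p₂ with components (cos φ cos λ, cos φ sin λ, sin φ).
The central angle between the endpoints is δ = arccos(p₁·p₂) ≈ 0.677 rad (38.8°).
Interpolate at f = 4/6 with slerp weights a = sin((1−f)δ)/sin δ ≈ 0.357, b = sin(fδ)/sin δ ≈ 0.696.
p = a·p₁ + b·p₂ ≈ (0.690, 0.378, 0.618); φ = arcsin(p_z) ≈ 38.15°, λ = atan2(p_y, p_x) ≈ 28.70°.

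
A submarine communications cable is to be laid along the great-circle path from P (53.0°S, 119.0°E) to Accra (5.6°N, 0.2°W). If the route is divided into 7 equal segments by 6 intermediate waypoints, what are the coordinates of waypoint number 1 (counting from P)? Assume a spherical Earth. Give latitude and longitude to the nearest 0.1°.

The haversine formula gives a central angle δ ≈ 1.950 rad (111.7°) between the endpoints.
Interpolate at f = 1/7 with slerp weights a = sin((1−f)δ)/sin δ ≈ 1.071, b = sin(fδ)/sin δ ≈ 0.296.
p = a·p₁ + b·p₂ ≈ (-0.018, 0.563, -0.826); φ = arcsin(p_z) ≈ -55.74°, λ = atan2(p_y, p_x) ≈ 91.82°.

≈ (55.7°S, 91.8°E)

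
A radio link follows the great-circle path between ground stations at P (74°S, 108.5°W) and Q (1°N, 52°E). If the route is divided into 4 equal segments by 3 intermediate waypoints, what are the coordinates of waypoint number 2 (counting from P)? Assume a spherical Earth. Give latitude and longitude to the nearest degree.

Convert each endpoint to a unit vector on the sphere (x = cos φ cos λ, y = cos φ sin λ, z = sin φ).
The central angle between the endpoints is δ = arccos(p₁·p₂) ≈ 1.851 rad (106.1°).
Interpolate at f = 2/4 with slerp weights a = sin((1−f)δ)/sin δ ≈ 0.831, b = sin(fδ)/sin δ ≈ 0.831.
p = a·p₁ + b·p₂ ≈ (0.439, 0.438, -0.785); φ = arcsin(p_z) ≈ -51.69°, λ = atan2(p_y, p_x) ≈ 44.91°.

≈ (52°S, 45°E)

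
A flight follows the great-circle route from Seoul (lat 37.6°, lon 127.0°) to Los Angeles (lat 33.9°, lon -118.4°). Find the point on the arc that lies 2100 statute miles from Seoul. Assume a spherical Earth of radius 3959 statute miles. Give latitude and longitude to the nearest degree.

Write both endpoints as unit vectors p₁, p₂ with components (cos φ cos λ, cos φ sin λ, sin φ).
The central angle between the endpoints is δ = arccos(p₁·p₂) ≈ 1.504 rad (86.2°). The total great-circle distance is δ·R ≈ 1.504 × 3959 ≈ 5955 mi, so the target fraction is f = 2100/5955 ≈ 0.353.
Interpolate at f ≈ 0.353 with slerp weights a = sin((1−f)δ)/sin δ ≈ 0.829, b = sin(fδ)/sin δ ≈ 0.507.
p = a·p₁ + b·p₂ ≈ (-0.595, 0.154, 0.789); φ = arcsin(p_z) ≈ 52.05°, λ = atan2(p_y, p_x) ≈ 165.47°.

≈ lat 52°, lon 165°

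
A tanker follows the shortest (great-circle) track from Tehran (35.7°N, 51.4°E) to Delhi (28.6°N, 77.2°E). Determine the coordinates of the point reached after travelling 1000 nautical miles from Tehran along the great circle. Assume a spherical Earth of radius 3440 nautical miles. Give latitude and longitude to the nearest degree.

Convert each endpoint to a unit vector on the sphere (x = cos φ cos λ, y = cos φ sin λ, z = sin φ).
The central angle between the endpoints is δ = arccos(p₁·p₂) ≈ 0.399 rad (22.9°). The total great-circle distance is δ·R ≈ 0.399 × 3440 ≈ 1374 nmi, so the target fraction is f = 1000/1374 ≈ 0.728.
Interpolate at f ≈ 0.728 with slerp weights a = sin((1−f)δ)/sin δ ≈ 0.279, b = sin(fδ)/sin δ ≈ 0.737.
p = a·p₁ + b·p₂ ≈ (0.285, 0.808, 0.516); φ = arcsin(p_z) ≈ 31.04°, λ = atan2(p_y, p_x) ≈ 70.59°.

≈ 31°N, 71°E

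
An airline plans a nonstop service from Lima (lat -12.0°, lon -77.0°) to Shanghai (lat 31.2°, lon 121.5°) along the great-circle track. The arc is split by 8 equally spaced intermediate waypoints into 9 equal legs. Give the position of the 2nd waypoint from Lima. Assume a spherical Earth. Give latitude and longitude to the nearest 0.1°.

≈ lat 14.9°, lon -98.4°

Write both endpoints as unit vectors p₁, p₂ with components (cos φ cos λ, cos φ sin λ, sin φ).
The central angle between the endpoints is δ = arccos(p₁·p₂) ≈ 2.693 rad (154.3°).
Interpolate at f = 2/9 with slerp weights a = sin((1−f)δ)/sin δ ≈ 1.997, b = sin(fδ)/sin δ ≈ 1.300.
p = a·p₁ + b·p₂ ≈ (-0.141, -0.956, 0.258); φ = arcsin(p_z) ≈ 14.95°, λ = atan2(p_y, p_x) ≈ -98.41°.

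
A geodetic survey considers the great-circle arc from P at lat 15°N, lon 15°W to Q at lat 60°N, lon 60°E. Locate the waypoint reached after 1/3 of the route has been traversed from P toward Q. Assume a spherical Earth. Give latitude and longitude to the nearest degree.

Convert each endpoint to a unit vector on the sphere (x = cos φ cos λ, y = cos φ sin λ, z = sin φ).
The central angle between the endpoints is δ = arccos(p₁·p₂) ≈ 1.214 rad (69.6°).
Interpolate at f = 1/3 with slerp weights a = sin((1−f)δ)/sin δ ≈ 0.773, b = sin(fδ)/sin δ ≈ 0.420.
p = a·p₁ + b·p₂ ≈ (0.826, -0.011, 0.564); φ = arcsin(p_z) ≈ 34.32°, λ = atan2(p_y, p_x) ≈ -0.78°.

≈ lat 34°N, lon 1°W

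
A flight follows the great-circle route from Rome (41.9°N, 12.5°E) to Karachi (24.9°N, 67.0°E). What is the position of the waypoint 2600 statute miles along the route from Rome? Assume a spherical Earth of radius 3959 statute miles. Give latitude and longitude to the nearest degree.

From cos δ = sin φ₁ sin φ₂ + cos φ₁ cos φ₂ cos Δλ, the central angle is δ ≈ 0.832 rad (47.7°). The total great-circle distance is δ·R ≈ 0.832 × 3959 ≈ 3295 mi, so the target fraction is f = 2600/3295 ≈ 0.789.
Interpolate at f ≈ 0.789 with slerp weights a = sin((1−f)δ)/sin δ ≈ 0.236, b = sin(fδ)/sin δ ≈ 0.826.
p = a·p₁ + b·p₂ ≈ (0.464, 0.727, 0.505); φ = arcsin(p_z) ≈ 30.35°, λ = atan2(p_y, p_x) ≈ 57.46°.

≈ 30°N, 57°E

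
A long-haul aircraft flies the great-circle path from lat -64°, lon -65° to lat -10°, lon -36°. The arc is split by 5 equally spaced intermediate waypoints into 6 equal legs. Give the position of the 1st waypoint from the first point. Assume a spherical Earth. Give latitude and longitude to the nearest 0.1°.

≈ lat -55.7°, lon -55.4°

From cos δ = sin φ₁ sin φ₂ + cos φ₁ cos φ₂ cos Δλ, the central angle is δ ≈ 1.008 rad (57.7°).
Interpolate at f = 1/6 with slerp weights a = sin((1−f)δ)/sin δ ≈ 0.880, b = sin(fδ)/sin δ ≈ 0.198.
p = a·p₁ + b·p₂ ≈ (0.321, -0.464, -0.826); φ = arcsin(p_z) ≈ -55.65°, λ = atan2(p_y, p_x) ≈ -55.37°.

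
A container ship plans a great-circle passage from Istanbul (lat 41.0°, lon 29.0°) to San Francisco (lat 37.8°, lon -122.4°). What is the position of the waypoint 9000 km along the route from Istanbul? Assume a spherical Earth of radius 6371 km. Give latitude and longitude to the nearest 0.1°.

≈ lat 52.4°, lon -112.9°

From cos δ = sin φ₁ sin φ₂ + cos φ₁ cos φ₂ cos Δλ, the central angle is δ ≈ 1.693 rad (97.0°). The total great-circle distance is δ·R ≈ 1.693 × 6371 ≈ 10783 km, so the target fraction is f = 9000/10783 ≈ 0.835.
Interpolate at f ≈ 0.835 with slerp weights a = sin((1−f)δ)/sin δ ≈ 0.278, b = sin(fδ)/sin δ ≈ 0.995.
p = a·p₁ + b·p₂ ≈ (-0.237, -0.562, 0.792); φ = arcsin(p_z) ≈ 52.41°, λ = atan2(p_y, p_x) ≈ -112.91°.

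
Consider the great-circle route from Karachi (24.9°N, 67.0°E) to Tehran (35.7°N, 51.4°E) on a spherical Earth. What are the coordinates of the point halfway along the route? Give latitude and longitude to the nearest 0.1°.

≈ 30.5°N, 59.6°E

The haversine formula gives a central angle δ ≈ 0.301 rad (17.2°) between the endpoints.
Interpolate at f = 1/2 with slerp weights a = sin((1−f)δ)/sin δ ≈ 0.506, b = sin(fδ)/sin δ ≈ 0.506.
p = a·p₁ + b·p₂ ≈ (0.435, 0.743, 0.508); φ = arcsin(p_z) ≈ 30.53°, λ = atan2(p_y, p_x) ≈ 59.63°.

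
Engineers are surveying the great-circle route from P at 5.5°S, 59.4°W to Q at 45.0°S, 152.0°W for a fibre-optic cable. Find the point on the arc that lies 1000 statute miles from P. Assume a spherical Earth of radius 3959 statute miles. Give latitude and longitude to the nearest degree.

Convert each endpoint to a unit vector on the sphere (x = cos φ cos λ, y = cos φ sin λ, z = sin φ).
The central angle between the endpoints is δ = arccos(p₁·p₂) ≈ 1.535 rad (87.9°). The total great-circle distance is δ·R ≈ 1.535 × 3959 ≈ 6077 mi, so the target fraction is f = 1000/6077 ≈ 0.165.
Interpolate at f ≈ 0.165 with slerp weights a = sin((1−f)δ)/sin δ ≈ 0.959, b = sin(fδ)/sin δ ≈ 0.250.
p = a·p₁ + b·p₂ ≈ (0.330, -0.905, -0.269); φ = arcsin(p_z) ≈ -15.59°, λ = atan2(p_y, p_x) ≈ -69.97°.

≈ 16°S, 70°W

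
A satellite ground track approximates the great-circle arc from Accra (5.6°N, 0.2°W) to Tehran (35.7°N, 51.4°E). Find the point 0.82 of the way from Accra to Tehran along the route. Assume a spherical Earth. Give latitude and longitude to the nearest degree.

Convert each endpoint to a unit vector on the sphere (x = cos φ cos λ, y = cos φ sin λ, z = sin φ).
The central angle between the endpoints is δ = arccos(p₁·p₂) ≈ 0.978 rad (56.0°).
Interpolate at f = 0.82 with slerp weights a = sin((1−f)δ)/sin δ ≈ 0.211, b = sin(fδ)/sin δ ≈ 0.867.
p = a·p₁ + b·p₂ ≈ (0.649, 0.549, 0.526); φ = arcsin(p_z) ≈ 31.75°, λ = atan2(p_y, p_x) ≈ 40.23°.

≈ 32°N, 40°E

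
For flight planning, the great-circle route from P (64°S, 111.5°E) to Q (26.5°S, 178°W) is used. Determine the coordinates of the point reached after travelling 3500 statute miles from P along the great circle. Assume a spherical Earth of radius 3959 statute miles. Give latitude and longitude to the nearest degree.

Convert each endpoint to a unit vector on the sphere (x = cos φ cos λ, y = cos φ sin λ, z = sin φ).
The central angle between the endpoints is δ = arccos(p₁·p₂) ≈ 1.010 rad (57.9°). The total great-circle distance is δ·R ≈ 1.010 × 3959 ≈ 3998 mi, so the target fraction is f = 3500/3998 ≈ 0.875.
Interpolate at f ≈ 0.875 with slerp weights a = sin((1−f)δ)/sin δ ≈ 0.148, b = sin(fδ)/sin δ ≈ 0.913.
p = a·p₁ + b·p₂ ≈ (-0.841, 0.032, -0.541); φ = arcsin(p_z) ≈ -32.73°, λ = atan2(p_y, p_x) ≈ 177.83°.

≈ (33°S, 178°E)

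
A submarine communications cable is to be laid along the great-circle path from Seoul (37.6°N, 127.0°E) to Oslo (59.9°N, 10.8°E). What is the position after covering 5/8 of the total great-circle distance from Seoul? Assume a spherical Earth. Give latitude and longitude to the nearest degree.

Write both endpoints as unit vectors p₁, p₂ with components (cos φ cos λ, cos φ sin λ, sin φ).
The central angle between the endpoints is δ = arccos(p₁·p₂) ≈ 1.211 rad (69.4°).
Interpolate at f = 5/8 with slerp weights a = sin((1−f)δ)/sin δ ≈ 0.469, b = sin(fδ)/sin δ ≈ 0.734.
p = a·p₁ + b·p₂ ≈ (0.138, 0.365, 0.921); φ = arcsin(p_z) ≈ 67.01°, λ = atan2(p_y, p_x) ≈ 69.32°.

≈ 67°N, 69°E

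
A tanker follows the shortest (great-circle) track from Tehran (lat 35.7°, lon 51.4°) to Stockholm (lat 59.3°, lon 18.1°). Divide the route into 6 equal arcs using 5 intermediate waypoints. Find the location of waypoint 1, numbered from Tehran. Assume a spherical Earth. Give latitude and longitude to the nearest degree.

≈ lat 40°, lon 48°

Write both endpoints as unit vectors p₁, p₂ with components (cos φ cos λ, cos φ sin λ, sin φ).
The central angle between the endpoints is δ = arccos(p₁·p₂) ≈ 0.558 rad (32.0°).
Interpolate at f = 1/6 with slerp weights a = sin((1−f)δ)/sin δ ≈ 0.847, b = sin(fδ)/sin δ ≈ 0.175.
p = a·p₁ + b·p₂ ≈ (0.514, 0.565, 0.645); φ = arcsin(p_z) ≈ 40.17°, λ = atan2(p_y, p_x) ≈ 47.71°.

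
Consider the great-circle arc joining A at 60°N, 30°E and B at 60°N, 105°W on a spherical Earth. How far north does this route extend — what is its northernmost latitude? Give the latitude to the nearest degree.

≈ 78°N

The great circle lies in the plane with unit normal n̂ = (p₁ × p₂)/|p₁ × p₂|.
Here n̂_z ≈ -0.216; the vertex latitude is φ_max = arccos|n̂_z| ≈ 77.5°.
Check via Clairaut: cos φ_max = |cos φ₁| · sin C = cos(60.0°)·sin(25.6°) ≈ 0.216, again giving ≈ 77.5°.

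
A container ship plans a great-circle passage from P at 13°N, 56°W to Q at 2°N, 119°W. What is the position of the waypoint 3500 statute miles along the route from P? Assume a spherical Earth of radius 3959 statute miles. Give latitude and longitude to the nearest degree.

From cos δ = sin φ₁ sin φ₂ + cos φ₁ cos φ₂ cos Δλ, the central angle is δ ≈ 1.104 rad (63.3°). The total great-circle distance is δ·R ≈ 1.104 × 3959 ≈ 4371 mi, so the target fraction is f = 3500/4371 ≈ 0.801.
Interpolate at f ≈ 0.801 with slerp weights a = sin((1−f)δ)/sin δ ≈ 0.244, b = sin(fδ)/sin δ ≈ 0.866.
p = a·p₁ + b·p₂ ≈ (-0.286, -0.954, 0.085); φ = arcsin(p_z) ≈ 4.89°, λ = atan2(p_y, p_x) ≈ -106.70°.

≈ 5°N, 107°W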